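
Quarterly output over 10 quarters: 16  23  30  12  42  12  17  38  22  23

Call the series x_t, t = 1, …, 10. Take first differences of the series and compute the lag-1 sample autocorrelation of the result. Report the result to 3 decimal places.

First differences Δx: 7, 7, -18, 30, -30, 5, 21, -16, 1
Mean of differences = 0.7778
Numerator Σ(Δx_t−Δx̄)(Δx_{t+1}−Δx̄) = -1913.8272
Denominator Σ(Δx_t−Δx̄)² = 2939.5556
r_1(Δx) = -1913.8272 / 2939.5556 = -0.651

-0.651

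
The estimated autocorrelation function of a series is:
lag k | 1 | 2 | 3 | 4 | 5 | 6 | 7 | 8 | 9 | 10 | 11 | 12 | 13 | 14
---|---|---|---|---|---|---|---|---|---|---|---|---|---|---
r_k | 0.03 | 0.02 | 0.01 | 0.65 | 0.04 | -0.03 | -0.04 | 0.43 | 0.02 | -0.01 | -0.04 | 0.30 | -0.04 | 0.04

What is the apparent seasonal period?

4

The largest autocorrelation is r_4 = 0.65, with weaker echoes at lags 8 (0.43) and 12 (0.30); the remaining lags stay at or below 0.04.
The dominant spike at lag 4 indicates a seasonal period of 4.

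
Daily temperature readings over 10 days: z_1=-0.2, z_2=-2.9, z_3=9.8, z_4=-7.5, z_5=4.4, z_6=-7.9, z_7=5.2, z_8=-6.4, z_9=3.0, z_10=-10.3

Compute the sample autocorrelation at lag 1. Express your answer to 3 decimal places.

-0.729

Mean z̄ = (-0.2 − 2.9 + 9.8 − 7.5 + 4.4 − 7.9 + 5.2 − 6.4 + 3.0 − 10.3)/10 = -1.2800
Numerator Σ_{t=1}^{9}(z_t−z̄)(z_{t+1}−z̄) = -298.1424
Denominator Σ(z_t−z̄)² = 409.2160
r_1 = -298.1424 / 409.2160 = -0.729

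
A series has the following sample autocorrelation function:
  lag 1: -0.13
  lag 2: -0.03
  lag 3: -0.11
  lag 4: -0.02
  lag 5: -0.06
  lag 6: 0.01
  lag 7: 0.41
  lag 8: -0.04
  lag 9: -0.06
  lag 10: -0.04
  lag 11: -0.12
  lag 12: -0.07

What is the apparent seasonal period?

The largest autocorrelation is r_7 = 0.41; the remaining lags stay at or below 0.01.
The dominant spike at lag 7 indicates a seasonal period of 7.

7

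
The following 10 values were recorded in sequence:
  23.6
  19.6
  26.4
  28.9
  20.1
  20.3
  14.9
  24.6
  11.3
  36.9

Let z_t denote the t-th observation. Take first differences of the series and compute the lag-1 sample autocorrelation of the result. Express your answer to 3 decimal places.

First differences Δz: -4.0, 6.8, 2.5, -8.8, 0.2, -5.4, 9.7, -13.3, 25.6
Mean of differences = 1.4778
Numerator Σ(Δz_t−Δz̄)(Δz_{t+1}−Δz̄) = -546.8283
Denominator Σ(Δz_t−Δz̄)² = 1081.8156
r_1(Δz) = -546.8283 / 1081.8156 = -0.505

-0.505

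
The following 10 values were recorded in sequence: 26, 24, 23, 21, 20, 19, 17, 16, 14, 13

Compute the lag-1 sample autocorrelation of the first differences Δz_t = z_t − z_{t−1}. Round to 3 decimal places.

First differences Δz: -2, -1, -2, -1, -1, -2, -1, -2, -1
Mean of differences = -1.4444
Numerator Σ(Δz_t−Δz̄)(Δz_{t+1}−Δz̄) = -1.5309
Denominator Σ(Δz_t−Δz̄)² = 2.2222
r_1(Δz) = -1.5309 / 2.2222 = -0.689

-0.689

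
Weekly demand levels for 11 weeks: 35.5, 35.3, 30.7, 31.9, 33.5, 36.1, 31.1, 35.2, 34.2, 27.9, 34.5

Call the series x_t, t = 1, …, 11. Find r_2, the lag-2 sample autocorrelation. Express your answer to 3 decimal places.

-0.295

Mean x̄ = (35.5 + 35.3 + 30.7 + 31.9 + 33.5 + 36.1 + 31.1 + 35.2 + 34.2 + 27.9 + 34.5)/11 = 33.2636
Numerator Σ_{t=1}^{9}(x_t−x̄)(x_{t+2}−x̄) = -19.2572
Denominator Σ(x_t−x̄)² = 65.2855
r_2 = -19.2572 / 65.2855 = -0.295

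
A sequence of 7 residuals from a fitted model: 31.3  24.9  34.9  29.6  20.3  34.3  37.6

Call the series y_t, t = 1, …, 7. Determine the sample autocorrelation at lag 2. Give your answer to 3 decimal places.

-0.510

Mean ȳ = (31.3 + 24.9 + 34.9 + 29.6 + 20.3 + 34.3 + 37.6)/7 = 30.4143
Deviations from mean: 0.8857, -5.5143, 4.4857, -0.8143, -10.1143, 3.8857, 7.1857
Σ(y_t−ȳ)(y_{t+2}−ȳ) = (3.9731) + (4.4902) + (-45.3698) + (-3.1641) + (-72.6784) = -112.7490
Denominator Σ(y_t−ȳ)² = 221.0086
r_2 = -112.7490 / 221.0086 = -0.510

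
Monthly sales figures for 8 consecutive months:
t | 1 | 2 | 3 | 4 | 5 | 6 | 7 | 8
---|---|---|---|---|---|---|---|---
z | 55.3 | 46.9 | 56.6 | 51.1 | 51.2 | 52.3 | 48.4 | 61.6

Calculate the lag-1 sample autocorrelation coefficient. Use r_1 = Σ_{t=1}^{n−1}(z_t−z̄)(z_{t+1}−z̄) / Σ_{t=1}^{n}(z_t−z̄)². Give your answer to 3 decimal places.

Mean z̄ = (55.3 + 46.9 + 56.6 + 51.1 + 51.2 + 52.3 + 48.4 + 61.6)/8 = 52.9250
Deviations from mean: 2.3750, -6.0250, 3.6750, -1.8250, -1.7250, -0.6250, -4.5250, 8.6750
Numerator Σ_{t=1}^{7}(z_t−z̄)(z_{t+1}−z̄) = -75.3581
Denominator Σ(z_t−z̄)² = 157.8750
r_1 = -75.3581 / 157.8750 = -0.477

-0.477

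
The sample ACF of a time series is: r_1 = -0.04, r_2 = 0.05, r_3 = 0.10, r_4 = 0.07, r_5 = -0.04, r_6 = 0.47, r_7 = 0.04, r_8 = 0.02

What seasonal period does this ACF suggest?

The largest autocorrelation is r_6 = 0.47; the remaining lags stay at or below 0.10.
The dominant spike at lag 6 indicates a seasonal period of 6.

6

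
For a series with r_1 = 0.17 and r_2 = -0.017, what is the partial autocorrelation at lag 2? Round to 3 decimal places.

-0.047

φ_{22} = (r_2 − r_1²) / (1 − r_1²)
r_1² = (0.17)² = 0.0289
Numerator = -0.017 − 0.0289 = -0.0459; denominator = 1 − 0.0289 = 0.9711
φ_{22} = -0.0459 / 0.9711 = -0.047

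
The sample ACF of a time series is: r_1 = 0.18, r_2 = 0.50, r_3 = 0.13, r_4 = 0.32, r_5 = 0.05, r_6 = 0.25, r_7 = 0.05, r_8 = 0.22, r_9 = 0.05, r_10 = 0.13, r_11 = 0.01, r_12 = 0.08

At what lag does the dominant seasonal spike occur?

2

The largest autocorrelation is r_2 = 0.50, with weaker echoes at lags 4 (0.32), 6 (0.25) and 8 (0.22); the remaining lags stay at or below 0.18.
The dominant spike at lag 2 indicates a seasonal period of 2.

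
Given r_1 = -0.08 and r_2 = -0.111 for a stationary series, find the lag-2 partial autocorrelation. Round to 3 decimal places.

φ_{22} = (r_2 − r_1²) / (1 − r_1²)
r_1² = (-0.08)² = 0.0064
Numerator = -0.111 − 0.0064 = -0.1174; denominator = 1 − 0.0064 = 0.9936
φ_{22} = -0.1174 / 0.9936 = -0.118

-0.118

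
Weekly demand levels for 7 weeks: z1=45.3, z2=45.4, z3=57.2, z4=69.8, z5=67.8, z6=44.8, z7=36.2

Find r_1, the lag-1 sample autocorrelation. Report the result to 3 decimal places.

0.381

Mean z̄ = (45.3 + 45.4 + 57.2 + 69.8 + 67.8 + 44.8 + 36.2)/7 = 52.3571
Deviations from mean: -7.0571, -6.9571, 4.8429, 17.4429, 15.4429, -7.5571, -16.1571
Σ(z_t−z̄)(z_{t+1}−z̄) = (49.0976) + (-33.6924) + (84.4733) + (269.3676) + (-116.7039) + (122.1018) = 374.6439
Denominator Σ(z_t−z̄)² = 982.5571
r_1 = 374.6439 / 982.5571 = 0.381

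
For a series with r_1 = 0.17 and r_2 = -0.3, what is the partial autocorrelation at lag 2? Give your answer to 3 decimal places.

-0.339

φ_{22} = (r_2 − r_1²) / (1 − r_1²)
r_1² = (0.17)² = 0.0289
Numerator = -0.3 − 0.0289 = -0.3289; denominator = 1 − 0.0289 = 0.9711
φ_{22} = -0.3289 / 0.9711 = -0.339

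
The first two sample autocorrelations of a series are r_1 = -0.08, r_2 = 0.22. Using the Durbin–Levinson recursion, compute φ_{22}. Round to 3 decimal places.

φ_{22} = (r_2 − r_1²) / (1 − r_1²)
r_1² = (-0.08)² = 0.0064
Numerator = 0.22 − 0.0064 = 0.2136; denominator = 1 − 0.0064 = 0.9936
φ_{22} = 0.2136 / 0.9936 = 0.215

0.215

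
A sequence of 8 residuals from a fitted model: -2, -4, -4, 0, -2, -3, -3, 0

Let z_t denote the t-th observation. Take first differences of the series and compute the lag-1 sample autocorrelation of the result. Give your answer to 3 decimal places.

-0.190

First differences Δz: -2, 0, 4, -2, -1, 0, 3
Mean of differences = 0.2857
Numerator Σ(Δz_t−Δz̄)(Δz_{t+1}−Δz̄) = -6.3673
Denominator Σ(Δz_t−Δz̄)² = 33.4286
r_1(Δz) = -6.3673 / 33.4286 = -0.190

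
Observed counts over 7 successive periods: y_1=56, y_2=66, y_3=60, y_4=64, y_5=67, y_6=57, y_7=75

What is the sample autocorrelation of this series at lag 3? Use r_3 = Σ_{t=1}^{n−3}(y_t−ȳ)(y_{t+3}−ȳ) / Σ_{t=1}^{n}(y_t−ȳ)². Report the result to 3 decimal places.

Mean ȳ = (56 + 66 + 60 + 64 + 67 + 57 + 75)/7 = 63.5714
Deviations from mean: -7.5714, 2.4286, -3.5714, 0.4286, 3.4286, -6.5714, 11.4286
Σ(y_t−ȳ)(y_{t+3}−ȳ) = (-3.2449) + (8.3265) + (23.4694) + (4.8980) = 33.4490
Denominator Σ(y_t−ȳ)² = 261.7143
r_3 = 33.4490 / 261.7143 = 0.128

0.128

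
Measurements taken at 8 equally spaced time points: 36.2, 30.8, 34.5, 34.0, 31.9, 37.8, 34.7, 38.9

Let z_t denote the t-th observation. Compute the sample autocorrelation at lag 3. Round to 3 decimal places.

Mean z̄ = (36.2 + 30.8 + 34.5 + 34.0 + 31.9 + 37.8 + 34.7 + 38.9)/8 = 34.8500
Deviations from mean: 1.3500, -4.0500, -0.3500, -0.8500, -2.9500, 2.9500, -0.1500, 4.0500
Σ(z_t−z̄)(z_{t+3}−z̄) = (-1.1475) + (11.9475) + (-1.0325) + (0.1275) + (-11.9475) = -2.0525
Denominator Σ(z_t−z̄)² = 52.9000
r_3 = -2.0525 / 52.9000 = -0.039

-0.039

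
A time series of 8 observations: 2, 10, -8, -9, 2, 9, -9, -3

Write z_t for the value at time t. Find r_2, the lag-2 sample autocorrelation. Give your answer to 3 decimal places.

Mean z̄ = (2 + 10 − 8 − 9 + 2 + 9 − 9 − 3)/8 = -0.7500
Deviations from mean: 2.7500, 10.7500, -7.2500, -8.2500, 2.7500, 9.7500, -8.2500, -2.2500
Σ(z_t−z̄)(z_{t+2}−z̄) = (-19.9375) + (-88.6875) + (-19.9375) + (-80.4375) + (-22.6875) + (-21.9375) = -253.6250
Denominator Σ(z_t−z̄)² = 419.5000
r_2 = -253.6250 / 419.5000 = -0.605

-0.605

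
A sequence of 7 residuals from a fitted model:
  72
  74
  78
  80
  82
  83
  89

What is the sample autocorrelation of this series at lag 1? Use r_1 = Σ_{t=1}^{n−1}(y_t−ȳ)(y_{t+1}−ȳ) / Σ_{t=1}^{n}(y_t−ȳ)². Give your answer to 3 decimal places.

0.466

Mean ȳ = (72 + 74 + 78 + 80 + 82 + 83 + 89)/7 = 79.7143
Numerator Σ_{t=1}^{6}(y_t−ȳ)(y_{t+1}−ȳ) = 92.0612
Denominator Σ(y_t−ȳ)² = 197.4286
r_1 = 92.0612 / 197.4286 = 0.466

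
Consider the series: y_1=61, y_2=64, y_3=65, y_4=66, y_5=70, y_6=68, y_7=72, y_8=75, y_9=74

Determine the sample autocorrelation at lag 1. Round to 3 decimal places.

0.607

Mean ȳ = (61 + 64 + 65 + 66 + 70 + 68 + 72 + 75 + 74)/9 = 68.3333
Numerator Σ_{t=1}^{8}(y_t−ȳ)(y_{t+1}−ȳ) = 110.5556
Denominator Σ(y_t−ȳ)² = 182.0000
r_1 = 110.5556 / 182.0000 = 0.607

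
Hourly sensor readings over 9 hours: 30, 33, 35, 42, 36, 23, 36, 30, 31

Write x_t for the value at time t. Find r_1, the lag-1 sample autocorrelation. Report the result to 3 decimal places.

Mean x̄ = (30 + 33 + 35 + 42 + 36 + 23 + 36 + 30 + 31)/9 = 32.8889
Numerator Σ_{t=1}^{8}(x_t−x̄)(x_{t+1}−x̄) = -17.5679
Denominator Σ(x_t−x̄)² = 224.8889
r_1 = -17.5679 / 224.8889 = -0.078

-0.078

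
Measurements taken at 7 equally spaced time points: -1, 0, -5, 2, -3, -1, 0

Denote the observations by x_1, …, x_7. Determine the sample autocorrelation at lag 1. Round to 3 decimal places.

-0.723

Mean x̄ = (-1 + 0 − 5 + 2 − 3 − 1 + 0)/7 = -1.1429
Deviations from mean: 0.1429, 1.1429, -3.8571, 3.1429, -1.8571, 0.1429, 1.1429
Numerator Σ_{t=1}^{6}(x_t−x̄)(x_{t+1}−x̄) = -22.3061
Denominator Σ(x_t−x̄)² = 30.8571
r_1 = -22.3061 / 30.8571 = -0.723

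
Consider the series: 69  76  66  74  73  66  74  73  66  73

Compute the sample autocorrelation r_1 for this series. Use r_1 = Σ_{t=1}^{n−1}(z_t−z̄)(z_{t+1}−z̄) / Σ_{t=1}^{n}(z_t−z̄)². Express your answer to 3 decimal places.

Mean z̄ = (69 + 76 + 66 + 74 + 73 + 66 + 74 + 73 + 66 + 73)/10 = 71.0000
Numerator Σ_{t=1}^{9}(z_t−z̄)(z_{t+1}−z̄) = -83.0000
Denominator Σ(z_t−z̄)² = 134.0000
r_1 = -83.0000 / 134.0000 = -0.619

-0.619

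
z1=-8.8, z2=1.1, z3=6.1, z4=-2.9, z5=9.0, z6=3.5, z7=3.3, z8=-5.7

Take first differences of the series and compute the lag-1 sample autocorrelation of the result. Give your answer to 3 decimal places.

First differences Δz: 9.9, 5.0, -9.0, 11.9, -5.5, -0.2, -9.0
Mean of differences = 0.4429
Numerator Σ(Δz_t−Δz̄)(Δz_{t+1}−Δz̄) = -166.3204
Denominator Σ(Δz_t−Δz̄)² = 455.5371
r_1(Δz) = -166.3204 / 455.5371 = -0.365

-0.365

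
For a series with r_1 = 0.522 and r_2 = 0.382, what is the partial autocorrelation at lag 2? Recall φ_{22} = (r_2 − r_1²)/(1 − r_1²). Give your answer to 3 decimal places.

φ_{22} = (r_2 − r_1²) / (1 − r_1²)
r_1² = (0.522)² = 0.272484
Numerator = 0.382 − 0.2725 = 0.1095; denominator = 1 − 0.2725 = 0.7275
φ_{22} = 0.1095 / 0.7275 = 0.151

0.151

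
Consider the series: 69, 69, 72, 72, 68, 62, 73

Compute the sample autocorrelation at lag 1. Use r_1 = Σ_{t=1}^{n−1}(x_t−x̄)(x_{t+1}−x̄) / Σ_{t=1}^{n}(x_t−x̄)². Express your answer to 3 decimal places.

Mean x̄ = (69 + 69 + 72 + 72 + 68 + 62 + 73)/7 = 69.2857
Deviations from mean: -0.2857, -0.2857, 2.7143, 2.7143, -1.2857, -7.2857, 3.7143
Σ(x_t−x̄)(x_{t+1}−x̄) = (0.0816) + (-0.7755) + (7.3673) + (-3.4898) + (9.3673) + (-27.0612) = -14.5102
Denominator Σ(x_t−x̄)² = 83.4286
r_1 = -14.5102 / 83.4286 = -0.174

-0.174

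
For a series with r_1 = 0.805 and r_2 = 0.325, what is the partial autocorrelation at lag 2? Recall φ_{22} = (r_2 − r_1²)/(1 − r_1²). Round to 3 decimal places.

φ_{22} = (r_2 − r_1²) / (1 − r_1²)
r_1² = (0.805)² = 0.648025
Numerator = 0.325 − 0.6480 = -0.3230; denominator = 1 − 0.6480 = 0.3520
φ_{22} = -0.3230 / 0.3520 = -0.918

-0.918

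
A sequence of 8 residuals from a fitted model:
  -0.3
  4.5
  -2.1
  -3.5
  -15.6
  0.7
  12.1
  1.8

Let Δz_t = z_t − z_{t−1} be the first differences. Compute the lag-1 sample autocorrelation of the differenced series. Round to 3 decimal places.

-0.191

First differences Δz: 4.8, -6.6, -1.4, -12.1, 16.3, 11.4, -10.3
Mean of differences = 0.3000
Numerator Σ(Δz_t−Δz̄)(Δz_{t+1}−Δz̄) = -136.7000
Denominator Σ(Δz_t−Δz̄)² = 716.0800
r_1(Δz) = -136.7000 / 716.0800 = -0.191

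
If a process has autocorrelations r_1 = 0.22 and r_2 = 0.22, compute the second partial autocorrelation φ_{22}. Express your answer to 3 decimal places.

0.180

φ_{22} = (r_2 − r_1²) / (1 − r_1²)
r_1² = (0.22)² = 0.0484
Numerator = 0.22 − 0.0484 = 0.1716; denominator = 1 − 0.0484 = 0.9516
φ_{22} = 0.1716 / 0.9516 = 0.180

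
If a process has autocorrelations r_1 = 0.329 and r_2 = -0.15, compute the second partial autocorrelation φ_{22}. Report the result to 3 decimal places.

-0.290

φ_{22} = (r_2 − r_1²) / (1 − r_1²)
r_1² = (0.329)² = 0.108241
Numerator = -0.15 − 0.1082 = -0.2582; denominator = 1 − 0.1082 = 0.8918
φ_{22} = -0.2582 / 0.8918 = -0.290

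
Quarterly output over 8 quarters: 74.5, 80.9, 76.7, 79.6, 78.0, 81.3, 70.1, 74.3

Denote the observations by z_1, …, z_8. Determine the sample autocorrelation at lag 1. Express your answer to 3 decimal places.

Mean z̄ = (74.5 + 80.9 + 76.7 + 79.6 + 78.0 + 81.3 + 70.1 + 74.3)/8 = 76.9250
Deviations from mean: -2.4250, 3.9750, -0.2250, 2.6750, 1.0750, 4.3750, -6.8250, -2.6250
Σ(z_t−z̄)(z_{t+1}−z̄) = (-9.6394) + (-0.8944) + (-0.6019) + (2.8756) + (4.7031) + (-29.8594) + (17.9156) = -15.5006
Denominator Σ(z_t−z̄)² = 102.6550
r_1 = -15.5006 / 102.6550 = -0.151

-0.151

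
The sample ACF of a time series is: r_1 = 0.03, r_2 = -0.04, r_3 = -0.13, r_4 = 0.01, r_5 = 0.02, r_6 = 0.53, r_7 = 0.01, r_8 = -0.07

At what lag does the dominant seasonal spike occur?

6

The largest autocorrelation is r_6 = 0.53; the remaining lags stay at or below 0.03.
The dominant spike at lag 6 indicates a seasonal period of 6.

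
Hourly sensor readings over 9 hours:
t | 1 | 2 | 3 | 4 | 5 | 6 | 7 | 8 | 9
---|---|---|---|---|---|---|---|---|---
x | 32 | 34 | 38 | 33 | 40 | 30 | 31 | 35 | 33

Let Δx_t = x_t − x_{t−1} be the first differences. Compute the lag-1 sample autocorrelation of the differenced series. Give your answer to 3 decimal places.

First differences Δx: 2, 4, -5, 7, -10, 1, 4, -2
Mean of differences = 0.1250
Numerator Σ(Δx_t−Δx̄)(Δx_{t+1}−Δx̄) = -131.1406
Denominator Σ(Δx_t−Δx̄)² = 214.8750
r_1(Δx) = -131.1406 / 214.8750 = -0.610

-0.610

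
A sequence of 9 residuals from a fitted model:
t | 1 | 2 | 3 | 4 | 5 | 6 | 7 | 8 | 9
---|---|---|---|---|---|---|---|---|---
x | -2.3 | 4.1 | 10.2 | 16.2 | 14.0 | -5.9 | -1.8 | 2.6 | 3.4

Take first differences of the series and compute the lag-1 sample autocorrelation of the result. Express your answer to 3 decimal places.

0.085

First differences Δx: 6.4, 6.1, 6.0, -2.2, -19.9, 4.1, 4.4, 0.8
Mean of differences = 0.7125
Numerator Σ(Δx_t−Δx̄)(Δx_{t+1}−Δx̄) = 46.7511
Denominator Σ(Δx_t−Δx̄)² = 547.7688
r_1(Δx) = 46.7511 / 547.7688 = 0.085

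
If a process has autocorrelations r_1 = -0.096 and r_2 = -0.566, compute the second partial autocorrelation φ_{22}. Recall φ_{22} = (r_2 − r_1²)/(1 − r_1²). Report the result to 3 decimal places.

-0.581

φ_{22} = (r_2 − r_1²) / (1 − r_1²)
r_1² = (-0.096)² = 0.009216
Numerator = -0.566 − 0.0092 = -0.5752; denominator = 1 − 0.0092 = 0.9908
φ_{22} = -0.5752 / 0.9908 = -0.581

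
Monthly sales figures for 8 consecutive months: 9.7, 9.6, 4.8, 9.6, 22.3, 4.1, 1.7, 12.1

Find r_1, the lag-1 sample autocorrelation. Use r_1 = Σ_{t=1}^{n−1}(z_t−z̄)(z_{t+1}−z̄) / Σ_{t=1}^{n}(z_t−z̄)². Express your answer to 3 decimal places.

Mean z̄ = (9.7 + 9.6 + 4.8 + 9.6 + 22.3 + 4.1 + 1.7 + 12.1)/8 = 9.2375
Numerator Σ_{t=1}^{7}(z_t−z̄)(z_{t+1}−z̄) = -48.2752
Denominator Σ(z_t−z̄)² = 282.1988
r_1 = -48.2752 / 282.1988 = -0.171

-0.171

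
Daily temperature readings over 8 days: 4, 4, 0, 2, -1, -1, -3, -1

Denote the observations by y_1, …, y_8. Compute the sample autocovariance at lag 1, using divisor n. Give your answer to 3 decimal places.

Mean ȳ = (4 + 4 + 0 + 2 − 1 − 1 − 3 − 1)/8 = 0.5000
Deviations: 3.5000, 3.5000, -0.5000, 1.5000, -1.5000, -1.5000, -3.5000, -1.5000
Σ_{t=1}^{7}(y_t−ȳ)(y_{t+1}−ȳ) = 20.2500
γ_1 = 20.2500 / 8 = 2.531

2.531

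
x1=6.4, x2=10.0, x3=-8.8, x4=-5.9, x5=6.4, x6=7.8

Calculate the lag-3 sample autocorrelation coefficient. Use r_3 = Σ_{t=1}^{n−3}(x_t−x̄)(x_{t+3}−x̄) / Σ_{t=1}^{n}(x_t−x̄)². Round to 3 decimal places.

-0.203

Mean x̄ = (6.4 + 10.0 − 8.8 − 5.9 + 6.4 + 7.8)/6 = 2.6500
Deviations from mean: 3.7500, 7.3500, -11.4500, -8.5500, 3.7500, 5.1500
Σ(x_t−x̄)(x_{t+3}−x̄) = (-32.0625) + (27.5625) + (-58.9675) = -63.4675
Denominator Σ(x_t−x̄)² = 312.8750
r_3 = -63.4675 / 312.8750 = -0.203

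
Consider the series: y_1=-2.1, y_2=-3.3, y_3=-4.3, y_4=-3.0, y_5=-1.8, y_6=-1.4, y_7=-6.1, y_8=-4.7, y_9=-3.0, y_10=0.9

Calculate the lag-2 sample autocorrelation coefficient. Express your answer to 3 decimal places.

Mean ȳ = (-2.1 − 3.3 − 4.3 − 3.0 − 1.8 − 1.4 − 6.1 − 4.7 − 3.0 + 0.9)/10 = -2.8800
Numerator Σ_{t=1}^{8}(y_t−ȳ)(y_{t+2}−ȳ) = -15.4328
Denominator Σ(y_t−ȳ)² = 34.1560
r_2 = -15.4328 / 34.1560 = -0.452

-0.452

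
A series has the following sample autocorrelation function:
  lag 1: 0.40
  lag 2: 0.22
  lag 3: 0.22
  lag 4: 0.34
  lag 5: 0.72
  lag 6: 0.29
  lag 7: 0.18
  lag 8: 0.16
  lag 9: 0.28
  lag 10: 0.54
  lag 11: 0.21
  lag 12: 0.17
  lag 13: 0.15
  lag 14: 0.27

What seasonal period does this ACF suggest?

The largest autocorrelation is r_5 = 0.72, with a weaker echo at lag 10 (0.54); the remaining lags stay at or below 0.40. The elevated value at lag 1 (0.40), dropping to 0.22 at lag 2, reflects decaying short-term dependence rather than seasonality.
The dominant spike at lag 5 indicates a seasonal period of 5.

5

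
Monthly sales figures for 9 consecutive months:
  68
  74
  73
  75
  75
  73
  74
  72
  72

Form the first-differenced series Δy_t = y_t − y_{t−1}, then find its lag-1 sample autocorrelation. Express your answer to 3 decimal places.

First differences Δy: 6, -1, 2, 0, -2, 1, -2, 0
Mean of differences = 0.5000
Numerator Σ(Δy_t−Δȳ)(Δy_{t+1}−Δȳ) = -11.2500
Denominator Σ(Δy_t−Δȳ)² = 48.0000
r_1(Δy) = -11.2500 / 48.0000 = -0.234

-0.234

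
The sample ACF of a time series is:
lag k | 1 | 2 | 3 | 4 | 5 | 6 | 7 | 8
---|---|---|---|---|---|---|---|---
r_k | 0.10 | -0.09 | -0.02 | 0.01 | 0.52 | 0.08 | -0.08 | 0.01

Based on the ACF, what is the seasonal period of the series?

The largest autocorrelation is r_5 = 0.52; the remaining lags stay at or below 0.10.
The dominant spike at lag 5 indicates a seasonal period of 5.

5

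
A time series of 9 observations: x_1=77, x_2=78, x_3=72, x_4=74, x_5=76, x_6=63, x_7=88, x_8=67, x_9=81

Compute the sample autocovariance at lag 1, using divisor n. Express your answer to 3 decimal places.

Mean x̄ = (77 + 78 + 72 + 74 + 76 + 63 + 88 + 67 + 81)/9 = 75.1111
Σ_{t=1}^{8}(x_t−x̄)(x_{t+1}−x̄) = -320.2346
γ_1 = -320.2346 / 9 = -35.582

-35.582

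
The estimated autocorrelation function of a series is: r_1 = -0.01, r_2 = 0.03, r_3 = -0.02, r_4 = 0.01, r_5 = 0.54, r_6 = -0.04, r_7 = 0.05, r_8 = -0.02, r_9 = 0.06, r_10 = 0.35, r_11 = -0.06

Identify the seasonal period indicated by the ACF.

The largest autocorrelation is r_5 = 0.54, with a weaker echo at lag 10 (0.35); the remaining lags stay at or below 0.06.
The dominant spike at lag 5 indicates a seasonal period of 5.

5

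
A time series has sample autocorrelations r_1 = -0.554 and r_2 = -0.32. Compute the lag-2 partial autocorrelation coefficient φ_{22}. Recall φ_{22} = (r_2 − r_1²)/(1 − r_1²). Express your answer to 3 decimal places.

φ_{22} = (r_2 − r_1²) / (1 − r_1²)
r_1² = (-0.554)² = 0.306916
Numerator = -0.32 − 0.3069 = -0.6269; denominator = 1 − 0.3069 = 0.6931
φ_{22} = -0.6269 / 0.6931 = -0.905

-0.905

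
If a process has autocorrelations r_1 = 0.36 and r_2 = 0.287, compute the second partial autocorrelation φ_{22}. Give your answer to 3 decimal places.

φ_{22} = (r_2 − r_1²) / (1 − r_1²)
r_1² = (0.36)² = 0.1296
Numerator = 0.287 − 0.1296 = 0.1574; denominator = 1 − 0.1296 = 0.8704
φ_{22} = 0.1574 / 0.8704 = 0.181

0.181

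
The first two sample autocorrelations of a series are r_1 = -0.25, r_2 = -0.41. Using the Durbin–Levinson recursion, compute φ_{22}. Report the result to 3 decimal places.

φ_{22} = (r_2 − r_1²) / (1 − r_1²)
r_1² = (-0.25)² = 0.0625
Numerator = -0.41 − 0.0625 = -0.4725; denominator = 1 − 0.0625 = 0.9375
φ_{22} = -0.4725 / 0.9375 = -0.504

-0.504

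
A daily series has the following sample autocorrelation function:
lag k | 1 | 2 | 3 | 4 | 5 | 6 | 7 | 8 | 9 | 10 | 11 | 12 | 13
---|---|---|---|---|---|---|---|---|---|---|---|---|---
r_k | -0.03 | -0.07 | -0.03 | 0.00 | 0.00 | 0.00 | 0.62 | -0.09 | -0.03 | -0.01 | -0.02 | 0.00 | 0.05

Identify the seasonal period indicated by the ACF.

The largest autocorrelation is r_7 = 0.62; the remaining lags stay at or below 0.05.
The dominant spike at lag 7 indicates a seasonal period of 7.

7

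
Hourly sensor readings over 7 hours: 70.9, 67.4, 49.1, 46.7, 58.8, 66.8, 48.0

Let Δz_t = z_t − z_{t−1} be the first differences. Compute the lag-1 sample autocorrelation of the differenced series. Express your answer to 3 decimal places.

0.010

First differences Δz: -3.5, -18.3, -2.4, 12.1, 8.0, -18.8
Mean of differences = -3.8167
Numerator Σ(Δz_t−Δz̄)(Δz_{t+1}−Δz̄) = 8.4731
Denominator Σ(Δz_t−Δz̄)² = 829.3483
r_1(Δz) = 8.4731 / 829.3483 = 0.010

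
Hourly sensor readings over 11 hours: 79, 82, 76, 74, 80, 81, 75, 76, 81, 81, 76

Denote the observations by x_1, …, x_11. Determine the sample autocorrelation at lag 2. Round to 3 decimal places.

-0.788

Mean x̄ = (79 + 82 + 76 + 74 + 80 + 81 + 75 + 76 + 81 + 81 + 76)/11 = 78.2727
Numerator Σ_{t=1}^{9}(x_t−x̄)(x_{t+2}−x̄) = -66.3306
Denominator Σ(x_t−x̄)² = 84.1818
r_2 = -66.3306 / 84.1818 = -0.788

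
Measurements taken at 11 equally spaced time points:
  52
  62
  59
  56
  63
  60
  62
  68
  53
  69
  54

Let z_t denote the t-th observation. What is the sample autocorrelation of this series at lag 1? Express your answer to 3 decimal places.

-0.552

Mean z̄ = (52 + 62 + 59 + 56 + 63 + 60 + 62 + 68 + 53 + 69 + 54)/11 = 59.8182
Numerator Σ_{t=1}^{10}(z_t−z̄)(z_{t+1}−z̄) = -180.8512
Denominator Σ(z_t−z̄)² = 327.6364
r_1 = -180.8512 / 327.6364 = -0.552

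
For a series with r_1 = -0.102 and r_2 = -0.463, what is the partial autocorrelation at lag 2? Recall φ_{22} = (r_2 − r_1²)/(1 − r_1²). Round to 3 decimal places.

φ_{22} = (r_2 − r_1²) / (1 − r_1²)
r_1² = (-0.102)² = 0.010404
Numerator = -0.463 − 0.0104 = -0.4734; denominator = 1 − 0.0104 = 0.9896
φ_{22} = -0.4734 / 0.9896 = -0.478

-0.478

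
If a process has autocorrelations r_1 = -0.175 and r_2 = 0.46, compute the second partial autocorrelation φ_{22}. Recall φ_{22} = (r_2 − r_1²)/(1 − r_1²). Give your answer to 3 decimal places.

φ_{22} = (r_2 − r_1²) / (1 − r_1²)
r_1² = (-0.175)² = 0.030625
Numerator = 0.46 − 0.0306 = 0.4294; denominator = 1 − 0.0306 = 0.9694
φ_{22} = 0.4294 / 0.9694 = 0.443

0.443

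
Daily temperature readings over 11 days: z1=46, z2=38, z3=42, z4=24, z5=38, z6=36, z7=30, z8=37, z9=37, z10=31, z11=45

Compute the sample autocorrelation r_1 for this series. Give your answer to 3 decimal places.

-0.262

Mean z̄ = (46 + 38 + 42 + 24 + 38 + 36 + 30 + 37 + 37 + 31 + 45)/11 = 36.7273
Numerator Σ_{t=1}^{10}(z_t−z̄)(z_{t+1}−z̄) = -111.5289
Denominator Σ(z_t−z̄)² = 426.1818
r_1 = -111.5289 / 426.1818 = -0.262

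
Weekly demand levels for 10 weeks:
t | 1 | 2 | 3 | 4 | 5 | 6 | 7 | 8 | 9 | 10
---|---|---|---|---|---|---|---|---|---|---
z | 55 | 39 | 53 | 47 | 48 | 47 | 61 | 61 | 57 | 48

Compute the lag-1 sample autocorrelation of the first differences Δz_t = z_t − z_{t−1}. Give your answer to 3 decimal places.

First differences Δz: -16, 14, -6, 1, -1, 14, 0, -4, -9
Mean of differences = -0.7778
Numerator Σ(Δz_t−Δz̄)(Δz_{t+1}−Δz̄) = -279.6049
Denominator Σ(Δz_t−Δz̄)² = 777.5556
r_1(Δz) = -279.6049 / 777.5556 = -0.360

-0.360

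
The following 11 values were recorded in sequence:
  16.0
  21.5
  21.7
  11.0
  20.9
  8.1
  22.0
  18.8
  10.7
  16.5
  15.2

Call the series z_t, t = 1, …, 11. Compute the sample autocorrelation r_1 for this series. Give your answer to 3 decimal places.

-0.466

Mean z̄ = (16.0 + 21.5 + 21.7 + 11.0 + 20.9 + 8.1 + 22.0 + 18.8 + 10.7 + 16.5 + 15.2)/11 = 16.5818
Numerator Σ_{t=1}^{10}(z_t−z̄)(z_{t+1}−z̄) = -113.3776
Denominator Σ(z_t−z̄)² = 243.2564
r_1 = -113.3776 / 243.2564 = -0.466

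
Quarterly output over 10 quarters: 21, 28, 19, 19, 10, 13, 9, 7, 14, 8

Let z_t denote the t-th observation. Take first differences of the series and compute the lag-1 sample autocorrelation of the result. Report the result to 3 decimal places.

First differences Δz: 7, -9, 0, -9, 3, -4, -2, 7, -6
Mean of differences = -1.4444
Numerator Σ(Δz_t−Δz̄)(Δz_{t+1}−Δz̄) = -172.3086
Denominator Σ(Δz_t−Δz̄)² = 306.2222
r_1(Δz) = -172.3086 / 306.2222 = -0.563

-0.563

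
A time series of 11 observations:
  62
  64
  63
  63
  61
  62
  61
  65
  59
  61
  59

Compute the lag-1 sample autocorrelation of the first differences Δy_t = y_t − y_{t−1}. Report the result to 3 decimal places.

First differences Δy: 2, -1, 0, -2, 1, -1, 4, -6, 2, -2
Mean of differences = -0.3000
Numerator Σ(Δy_t−Δȳ)(Δy_{t+1}−Δȳ) = -49.9900
Denominator Σ(Δy_t−Δȳ)² = 70.1000
r_1(Δy) = -49.9900 / 70.1000 = -0.713

-0.713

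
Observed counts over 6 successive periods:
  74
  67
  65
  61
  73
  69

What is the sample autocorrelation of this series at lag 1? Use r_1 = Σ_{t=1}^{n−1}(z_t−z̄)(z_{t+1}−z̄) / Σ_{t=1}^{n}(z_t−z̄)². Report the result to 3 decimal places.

-0.091

Mean z̄ = (74 + 67 + 65 + 61 + 73 + 69)/6 = 68.1667
Deviations from mean: 5.8333, -1.1667, -3.1667, -7.1667, 4.8333, 0.8333
Σ(z_t−z̄)(z_{t+1}−z̄) = (-6.8056) + (3.6944) + (22.6944) + (-34.6389) + (4.0278) = -11.0278
Denominator Σ(z_t−z̄)² = 120.8333
r_1 = -11.0278 / 120.8333 = -0.091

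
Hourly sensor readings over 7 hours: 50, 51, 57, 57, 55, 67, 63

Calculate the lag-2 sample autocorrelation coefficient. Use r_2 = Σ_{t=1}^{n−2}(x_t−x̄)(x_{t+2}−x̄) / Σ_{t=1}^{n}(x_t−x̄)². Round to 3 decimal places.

Mean x̄ = (50 + 51 + 57 + 57 + 55 + 67 + 63)/7 = 57.1429
Σ(x_t−x̄)(x_{t+2}−x̄) = (1.0204) + (0.8776) + (0.3061) + (-1.4082) + (-12.5510) = -11.7551
Denominator Σ(x_t−x̄)² = 224.8571
r_2 = -11.7551 / 224.8571 = -0.052

-0.052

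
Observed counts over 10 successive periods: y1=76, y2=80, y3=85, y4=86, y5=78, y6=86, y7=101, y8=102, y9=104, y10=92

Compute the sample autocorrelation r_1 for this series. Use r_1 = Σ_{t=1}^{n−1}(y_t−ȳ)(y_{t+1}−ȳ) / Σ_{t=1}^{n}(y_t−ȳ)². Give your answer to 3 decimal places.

Mean ȳ = (76 + 80 + 85 + 86 + 78 + 86 + 101 + 102 + 104 + 92)/10 = 89.0000
Numerator Σ_{t=1}^{9}(y_t−ȳ)(y_{t+1}−ȳ) = 591.0000
Denominator Σ(y_t−ȳ)² = 952.0000
r_1 = 591.0000 / 952.0000 = 0.621

0.621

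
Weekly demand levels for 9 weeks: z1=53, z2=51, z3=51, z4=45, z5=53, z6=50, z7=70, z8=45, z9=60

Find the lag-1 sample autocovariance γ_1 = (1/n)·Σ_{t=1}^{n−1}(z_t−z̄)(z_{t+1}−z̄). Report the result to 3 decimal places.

-24.705

Mean z̄ = (53 + 51 + 51 + 45 + 53 + 50 + 70 + 45 + 60)/9 = 53.1111
Σ_{t=1}^{8}(z_t−z̄)(z_{t+1}−z̄) = -222.3457
γ_1 = -222.3457 / 9 = -24.705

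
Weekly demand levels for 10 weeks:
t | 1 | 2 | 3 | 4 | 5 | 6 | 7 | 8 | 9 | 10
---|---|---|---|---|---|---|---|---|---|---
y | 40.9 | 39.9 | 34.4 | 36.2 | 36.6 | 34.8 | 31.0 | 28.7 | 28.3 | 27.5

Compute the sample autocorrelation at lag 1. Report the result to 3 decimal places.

Mean ȳ = (40.9 + 39.9 + 34.4 + 36.2 + 36.6 + 34.8 + 31.0 + 28.7 + 28.3 + 27.5)/10 = 33.8300
Numerator Σ_{t=1}^{9}(y_t−ȳ)(y_{t+1}−ȳ) = 132.1241
Denominator Σ(y_t−ȳ)² = 206.3610
r_1 = 132.1241 / 206.3610 = 0.640

0.640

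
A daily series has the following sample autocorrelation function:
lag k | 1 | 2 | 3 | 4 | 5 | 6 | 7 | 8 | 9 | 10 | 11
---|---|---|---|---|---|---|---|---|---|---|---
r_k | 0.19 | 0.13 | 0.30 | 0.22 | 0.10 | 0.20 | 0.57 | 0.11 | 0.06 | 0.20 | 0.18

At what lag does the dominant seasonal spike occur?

The largest autocorrelation is r_7 = 0.57; the remaining lags stay at or below 0.30.
The dominant spike at lag 7 indicates a seasonal period of 7.

7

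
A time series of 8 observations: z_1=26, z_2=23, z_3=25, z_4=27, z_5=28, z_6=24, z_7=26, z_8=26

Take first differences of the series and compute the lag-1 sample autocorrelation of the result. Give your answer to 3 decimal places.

-0.316

First differences Δz: -3, 2, 2, 1, -4, 2, 0
Mean of differences = 0.0000
Numerator Σ(Δz_t−Δz̄)(Δz_{t+1}−Δz̄) = -12.0000
Denominator Σ(Δz_t−Δz̄)² = 38.0000
r_1(Δz) = -12.0000 / 38.0000 = -0.316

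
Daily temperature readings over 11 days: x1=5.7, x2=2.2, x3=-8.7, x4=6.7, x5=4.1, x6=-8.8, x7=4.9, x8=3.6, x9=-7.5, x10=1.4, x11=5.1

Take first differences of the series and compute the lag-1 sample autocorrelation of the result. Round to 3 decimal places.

First differences Δx: -3.5, -10.9, 15.4, -2.6, -12.9, 13.7, -1.3, -11.1, 8.9, 3.7
Mean of differences = -0.0600
Numerator Σ(Δx_t−Δx̄)(Δx_{t+1}−Δx̄) = -382.2316
Denominator Σ(Δx_t−Δx̄)² = 946.8440
r_1(Δx) = -382.2316 / 946.8440 = -0.404

-0.404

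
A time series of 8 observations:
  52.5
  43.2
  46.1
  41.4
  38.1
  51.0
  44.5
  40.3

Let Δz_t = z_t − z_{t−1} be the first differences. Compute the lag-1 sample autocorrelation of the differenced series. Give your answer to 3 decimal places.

-0.375

First differences Δz: -9.3, 2.9, -4.7, -3.3, 12.9, -6.5, -4.2
Mean of differences = -1.7429
Numerator Σ(Δz_t−Δz̄)(Δz_{t+1}−Δz̄) = -124.9818
Denominator Σ(Δz_t−Δz̄)² = 332.9171
r_1(Δz) = -124.9818 / 332.9171 = -0.375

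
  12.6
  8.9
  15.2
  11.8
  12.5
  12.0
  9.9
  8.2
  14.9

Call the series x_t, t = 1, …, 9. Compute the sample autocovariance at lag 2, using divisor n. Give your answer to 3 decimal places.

-0.310

Mean x̄ = (12.6 + 8.9 + 15.2 + 11.8 + 12.5 + 12.0 + 9.9 + 8.2 + 14.9)/9 = 11.7778
Σ_{t=1}^{7}(x_t−x̄)(x_{t+2}−x̄) = -2.7877
γ_2 = -2.7877 / 9 = -0.310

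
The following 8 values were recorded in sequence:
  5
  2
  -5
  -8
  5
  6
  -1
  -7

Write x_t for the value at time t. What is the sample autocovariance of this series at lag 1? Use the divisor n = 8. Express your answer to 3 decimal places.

Mean x̄ = (5 + 2 − 5 − 8 + 5 + 6 − 1 − 7)/8 = -0.3750
Σ_{t=1}^{7}(x_t−x̄)(x_{t+1}−x̄) = 30.4844
γ_1 = 30.4844 / 8 = 3.811

3.811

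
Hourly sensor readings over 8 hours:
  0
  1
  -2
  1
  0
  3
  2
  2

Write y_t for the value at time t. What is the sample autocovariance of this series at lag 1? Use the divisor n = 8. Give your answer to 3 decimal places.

Mean ȳ = (0 + 1 − 2 + 1 + 0 + 3 + 2 + 2)/8 = 0.8750
Σ_{t=1}^{7}(y_t−ȳ)(y_{t+1}−ȳ) = 0.8594
γ_1 = 0.8594 / 8 = 0.107

0.107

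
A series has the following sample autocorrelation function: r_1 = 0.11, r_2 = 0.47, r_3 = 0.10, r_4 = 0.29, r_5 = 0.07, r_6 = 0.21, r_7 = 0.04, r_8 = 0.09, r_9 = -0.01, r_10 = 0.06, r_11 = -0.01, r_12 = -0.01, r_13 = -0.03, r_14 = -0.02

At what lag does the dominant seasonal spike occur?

2

The largest autocorrelation is r_2 = 0.47, with weaker echoes at lags 4 (0.29) and 6 (0.21); the remaining lags stay at or below 0.11.
The dominant spike at lag 2 indicates a seasonal period of 2.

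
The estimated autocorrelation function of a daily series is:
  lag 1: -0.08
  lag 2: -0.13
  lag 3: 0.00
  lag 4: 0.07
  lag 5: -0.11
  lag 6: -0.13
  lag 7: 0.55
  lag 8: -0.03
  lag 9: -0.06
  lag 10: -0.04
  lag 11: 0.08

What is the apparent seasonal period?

7

The largest autocorrelation is r_7 = 0.55; the remaining lags stay at or below 0.08.
The dominant spike at lag 7 indicates a seasonal period of 7.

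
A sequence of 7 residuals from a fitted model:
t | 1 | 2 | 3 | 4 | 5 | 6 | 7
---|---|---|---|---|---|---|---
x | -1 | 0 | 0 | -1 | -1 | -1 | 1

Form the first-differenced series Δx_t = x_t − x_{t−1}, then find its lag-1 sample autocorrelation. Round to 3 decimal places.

0.042

First differences Δx: 1, 0, -1, 0, 0, 2
Mean of differences = 0.3333
Numerator Σ(Δx_t−Δx̄)(Δx_{t+1}−Δx̄) = 0.2222
Denominator Σ(Δx_t−Δx̄)² = 5.3333
r_1(Δx) = 0.2222 / 5.3333 = 0.042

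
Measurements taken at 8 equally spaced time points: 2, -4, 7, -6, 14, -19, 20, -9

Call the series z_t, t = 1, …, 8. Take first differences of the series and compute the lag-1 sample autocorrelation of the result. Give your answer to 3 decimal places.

First differences Δz: -6, 11, -13, 20, -33, 39, -29
Mean of differences = -1.5714
Numerator Σ(Δz_t−Δz̄)(Δz_{t+1}−Δz̄) = -3511.7551
Denominator Σ(Δz_t−Δz̄)² = 4159.7143
r_1(Δz) = -3511.7551 / 4159.7143 = -0.844

-0.844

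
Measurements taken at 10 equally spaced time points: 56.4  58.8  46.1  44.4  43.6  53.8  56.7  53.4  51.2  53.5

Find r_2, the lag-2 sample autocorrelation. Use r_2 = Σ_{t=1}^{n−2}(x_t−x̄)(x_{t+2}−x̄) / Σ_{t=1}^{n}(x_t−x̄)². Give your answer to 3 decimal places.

-0.323

Mean x̄ = (56.4 + 58.8 + 46.1 + 44.4 + 43.6 + 53.8 + 56.7 + 53.4 + 51.2 + 53.5)/10 = 51.7900
Numerator Σ_{t=1}^{8}(x_t−x̄)(x_{t+2}−x̄) = -83.4082
Denominator Σ(x_t−x̄)² = 258.4690
r_2 = -83.4082 / 258.4690 = -0.323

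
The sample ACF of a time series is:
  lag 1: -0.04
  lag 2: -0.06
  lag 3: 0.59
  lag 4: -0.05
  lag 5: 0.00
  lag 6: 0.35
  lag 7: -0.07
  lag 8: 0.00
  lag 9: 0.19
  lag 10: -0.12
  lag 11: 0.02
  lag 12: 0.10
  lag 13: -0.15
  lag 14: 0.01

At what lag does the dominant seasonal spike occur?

The largest autocorrelation is r_3 = 0.59, with weaker echoes at lags 6 (0.35) and 9 (0.19); the remaining lags stay at or below 0.10.
The dominant spike at lag 3 indicates a seasonal period of 3.

3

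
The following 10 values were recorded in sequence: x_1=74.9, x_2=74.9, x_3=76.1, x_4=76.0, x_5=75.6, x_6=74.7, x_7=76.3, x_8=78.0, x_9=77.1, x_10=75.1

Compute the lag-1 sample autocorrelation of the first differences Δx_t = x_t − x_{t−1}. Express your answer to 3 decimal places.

First differences Δx: 0.0, 1.2, -0.1, -0.4, -0.9, 1.6, 1.7, -0.9, -2.0
Mean of differences = 0.0222
Numerator Σ(Δx_t−Δx̄)(Δx_{t+1}−Δx̄) = 1.7806
Denominator Σ(Δx_t−Δx̄)² = 12.6756
r_1(Δx) = 1.7806 / 12.6756 = 0.140

0.140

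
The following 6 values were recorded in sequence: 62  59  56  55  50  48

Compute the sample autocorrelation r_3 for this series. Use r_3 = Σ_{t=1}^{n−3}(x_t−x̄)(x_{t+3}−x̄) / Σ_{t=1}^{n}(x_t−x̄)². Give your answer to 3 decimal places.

-0.193

Mean x̄ = (62 + 59 + 56 + 55 + 50 + 48)/6 = 55.0000
Numerator Σ_{t=1}^{3}(x_t−x̄)(x_{t+3}−x̄) = -27.0000
Denominator Σ(x_t−x̄)² = 140.0000
r_3 = -27.0000 / 140.0000 = -0.193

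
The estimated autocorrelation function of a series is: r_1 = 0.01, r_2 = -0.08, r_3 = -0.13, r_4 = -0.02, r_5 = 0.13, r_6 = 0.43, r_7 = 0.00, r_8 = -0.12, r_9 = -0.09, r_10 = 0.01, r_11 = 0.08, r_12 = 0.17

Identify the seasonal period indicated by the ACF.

The largest autocorrelation is r_6 = 0.43, with a weaker echo at lag 12 (0.17); the remaining lags stay at or below 0.13.
The dominant spike at lag 6 indicates a seasonal period of 6.

6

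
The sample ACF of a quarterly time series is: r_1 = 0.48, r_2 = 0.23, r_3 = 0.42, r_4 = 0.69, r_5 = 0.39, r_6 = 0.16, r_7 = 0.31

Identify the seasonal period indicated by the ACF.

4

The largest autocorrelation is r_4 = 0.69; the remaining lags stay at or below 0.48. The elevated value at lag 1 (0.48), dropping to 0.23 at lag 2, reflects decaying short-term dependence rather than seasonality.
The dominant spike at lag 4 indicates a seasonal period of 4.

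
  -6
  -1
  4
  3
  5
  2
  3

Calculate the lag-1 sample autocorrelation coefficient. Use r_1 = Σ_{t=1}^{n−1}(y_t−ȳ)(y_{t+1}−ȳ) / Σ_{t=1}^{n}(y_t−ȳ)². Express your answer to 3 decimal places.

0.285

Mean ȳ = (-6 − 1 + 4 + 3 + 5 + 2 + 3)/7 = 1.4286
Deviations from mean: -7.4286, -2.4286, 2.5714, 1.5714, 3.5714, 0.5714, 1.5714
Σ(y_t−ȳ)(y_{t+1}−ȳ) = (18.0408) + (-6.2449) + (4.0408) + (5.6122) + (2.0408) + (0.8980) = 24.3878
Denominator Σ(y_t−ȳ)² = 85.7143
r_1 = 24.3878 / 85.7143 = 0.285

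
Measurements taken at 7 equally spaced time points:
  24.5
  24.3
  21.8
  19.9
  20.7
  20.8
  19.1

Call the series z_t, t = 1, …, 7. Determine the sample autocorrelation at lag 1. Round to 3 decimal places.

0.466

Mean z̄ = (24.5 + 24.3 + 21.8 + 19.9 + 20.7 + 20.8 + 19.1)/7 = 21.5857
Σ(z_t−z̄)(z_{t+1}−z̄) = (7.9102) + (0.5816) + (-0.3612) + (1.4931) + (0.6959) + (1.9531) = 12.2727
Denominator Σ(z_t−z̄)² = 26.3286
r_1 = 12.2727 / 26.3286 = 0.466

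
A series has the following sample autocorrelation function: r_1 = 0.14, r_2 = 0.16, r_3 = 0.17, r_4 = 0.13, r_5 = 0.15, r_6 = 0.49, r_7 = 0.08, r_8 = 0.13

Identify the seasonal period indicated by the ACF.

6

The largest autocorrelation is r_6 = 0.49; the remaining lags stay at or below 0.17.
The dominant spike at lag 6 indicates a seasonal period of 6.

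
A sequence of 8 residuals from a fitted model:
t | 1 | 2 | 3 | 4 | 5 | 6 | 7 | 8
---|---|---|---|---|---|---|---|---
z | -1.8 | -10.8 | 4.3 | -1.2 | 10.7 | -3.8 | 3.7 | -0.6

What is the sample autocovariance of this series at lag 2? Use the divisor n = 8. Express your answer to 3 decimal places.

12.128

Mean z̄ = (-1.8 − 10.8 + 4.3 − 1.2 + 10.7 − 3.8 + 3.7 − 0.6)/8 = 0.0625
Σ_{t=1}^{6}(z_t−z̄)(z_{t+2}−z̄) = 97.0272
γ_2 = 97.0272 / 8 = 12.128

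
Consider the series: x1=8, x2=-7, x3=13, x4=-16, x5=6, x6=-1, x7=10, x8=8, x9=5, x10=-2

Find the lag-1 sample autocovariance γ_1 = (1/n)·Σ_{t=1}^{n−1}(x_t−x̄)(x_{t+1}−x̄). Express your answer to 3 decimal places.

-40.596

Mean x̄ = (8 − 7 + 13 − 16 + 6 − 1 + 10 + 8 + 5 − 2)/10 = 2.4000
Σ_{t=1}^{9}(x_t−x̄)(x_{t+1}−x̄) = -405.9600
γ_1 = -405.9600 / 10 = -40.596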